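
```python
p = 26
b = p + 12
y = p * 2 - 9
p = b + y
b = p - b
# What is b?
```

Trace:
`p = 26` → p = 26
`b = p + 12` → b = 38
`y = p * 2 - 9` → y = 43
`p = b + y` → p = 81
`b = p - b` → b = 43
So b = 43

Answer: 43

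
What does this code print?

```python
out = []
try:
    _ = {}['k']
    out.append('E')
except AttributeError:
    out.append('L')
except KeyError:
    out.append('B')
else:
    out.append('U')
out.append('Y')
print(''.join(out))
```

Execution trace: 'B' (except KeyError) → 'Y' (after the try/except). Output: BY

Answer: BY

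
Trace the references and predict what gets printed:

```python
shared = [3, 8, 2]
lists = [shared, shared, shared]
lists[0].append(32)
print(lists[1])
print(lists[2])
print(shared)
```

Key concept: list of same reference.
Step by step:
`shared = [3, 8, 2]` → shared = [3, 8, 2]
`lists = [shared, shared, shared]` → lists = [[3, 8, 2], [3, 8, 2], [3, 8, 2]]
`lists[0].append(32)` → shared = [3, 8, 2, 32]; lists = [[3, 8, 2, 32], [3, 8, 2, 32], [3, 8, 2, 32]]
`print(lists[1])` → prints [3, 8, 2, 32]
`print(lists[2])` → prints [3, 8, 2, 32]
`print(shared)` → prints [3, 8, 2, 32]

Answer:
[3, 8, 2, 32]
[3, 8, 2, 32]
[3, 8, 2, 32]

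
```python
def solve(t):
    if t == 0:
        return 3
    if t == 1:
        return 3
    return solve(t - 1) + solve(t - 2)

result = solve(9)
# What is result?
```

Build up from base cases: solve(0)=3, solve(1)=3, solve(2)=6, solve(3)=9, solve(4)=15, solve(5)=24, solve(6)=39, ..., solve(9)=165

Answer: 165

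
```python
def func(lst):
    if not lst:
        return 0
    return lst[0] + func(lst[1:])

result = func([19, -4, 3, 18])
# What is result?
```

19 + (-4) + 3 + 18 + 0 = 36

Answer: 36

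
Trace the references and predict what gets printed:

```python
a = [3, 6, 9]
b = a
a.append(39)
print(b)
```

Key concept: basic list aliasing.
Step by step:
`a = [3, 6, 9]` → a = [3, 6, 9]
`b = a` → b = [3, 6, 9] (same object as a)
`a.append(39)` → a = [3, 6, 9, 39] (same object as b); b = [3, 6, 9, 39] (same object as a)
`print(b)` → prints [3, 6, 9, 39]

Answer: [3, 6, 9, 39]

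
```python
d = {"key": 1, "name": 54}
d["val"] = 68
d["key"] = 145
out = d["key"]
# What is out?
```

Trace:
`d = {"key": 1, "name": 54}` → d = {'key': 1, 'name': 54}
`d["val"] = 68` → d = {'key': 1, 'name': 54, 'val': 68}
`d["key"] = 145` → d = {'key': 145, 'name': 54, 'val': 68}
`out = d["key"]` → out = 145
So out = 145

Answer: 145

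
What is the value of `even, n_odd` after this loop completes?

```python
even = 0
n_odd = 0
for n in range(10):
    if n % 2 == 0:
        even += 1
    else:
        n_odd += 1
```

Count evens and odds in range(10)
`even, n_odd` takes the values: (0, 0) → (1, 0) → (1, 1) → (2, 1) → (2, 2) → (3, 2) → (3, 3) → (4, 3) → (4, 4) → (5, 4) → (5, 5)

Answer: 5, 5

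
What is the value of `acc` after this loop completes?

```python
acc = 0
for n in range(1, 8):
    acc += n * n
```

Sum of squares 1² to 7² = 140
`acc` takes the values: 0 → 1 → 5 → 14 → 30 → 55 → 91 → 140

Answer: 140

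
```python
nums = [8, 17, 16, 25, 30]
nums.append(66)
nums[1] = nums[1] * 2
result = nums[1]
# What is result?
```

Trace:
`nums = [8, 17, 16, 25, 30]` → nums = [8, 17, 16, 25, 30]
`nums.append(66)` → nums = [8, 17, 16, 25, 30, 66]
`nums[1] = nums[1] * 2` → nums = [8, 34, 16, 25, 30, 66]
`result = nums[1]` → result = 34
So result = 34

Answer: 34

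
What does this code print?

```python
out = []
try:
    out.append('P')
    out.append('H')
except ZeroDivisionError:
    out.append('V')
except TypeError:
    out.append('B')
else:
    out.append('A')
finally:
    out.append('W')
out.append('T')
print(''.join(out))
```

Execution trace: 'P' (try body) → 'H' (try body, no exception) → 'A' (else) → 'W' (finally) → 'T' (after the try/except). Output: PHAWT

Answer: PHAWT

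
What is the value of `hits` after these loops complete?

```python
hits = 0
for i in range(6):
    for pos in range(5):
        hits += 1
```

6 * 5 = 30
`hits` takes the values: 0 → 1 → 2 → 3 → 4 → 5 → 6 → 7 → 8 → 9 → 10 → 11 → 12 → 13 → 14 → 15 → 16 → 17 → 18 → 19 → 20 → 21 → 22 → 23 → 24 → 25 → 26 → 27 → 28 → 29 → 30

Answer: 30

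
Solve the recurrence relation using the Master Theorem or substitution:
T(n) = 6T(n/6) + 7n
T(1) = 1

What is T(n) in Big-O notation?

By Master Theorem: a=6, b=6, f(n)=7n. Since log_6(6) = 1 and f(n) = Θ(n^1), Case 2 applies. T(n) = O(n log n).

Answer: O(n log n)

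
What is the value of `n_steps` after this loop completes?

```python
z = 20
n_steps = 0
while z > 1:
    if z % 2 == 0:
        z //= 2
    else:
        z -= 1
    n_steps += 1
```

Steps to reduce 20 to 1
`n_steps` takes the values: 0 → 1 → 2 → 3 → 4 → 5

Answer: 5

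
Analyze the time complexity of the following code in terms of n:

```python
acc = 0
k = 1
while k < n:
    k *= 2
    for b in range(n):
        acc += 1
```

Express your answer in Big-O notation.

Each loop level contributes: log n × n. Multiplying the contributions gives O(n log n).

Answer: O(n log n)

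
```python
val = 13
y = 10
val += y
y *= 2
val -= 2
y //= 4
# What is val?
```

Trace:
`val = 13` → val = 13
`y = 10` → y = 10
`val += y` → val = 23
`y *= 2` → y = 20
`val -= 2` → val = 21
`y //= 4` → y = 5
So val = 21

Answer: 21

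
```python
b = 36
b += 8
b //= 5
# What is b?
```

Trace:
`b = 36` → b = 36
`b += 8` → b = 44
`b //= 5` → b = 8
So b = 8

Answer: 8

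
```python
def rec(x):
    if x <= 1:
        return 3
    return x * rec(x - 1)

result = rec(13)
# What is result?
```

rec(13) = 13 * 12 * 11 * 10 * 9 * 8 * 7 * 6 * 5 * 4 * 3 * 2 * 3 = 18681062400

Answer: 18681062400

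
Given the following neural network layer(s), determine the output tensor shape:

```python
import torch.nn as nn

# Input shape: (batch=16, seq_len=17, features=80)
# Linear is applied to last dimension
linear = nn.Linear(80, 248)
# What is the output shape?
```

Input: (16, 17, 80) -> Output: (16, 17, 248)

Answer: (16, 17, 248)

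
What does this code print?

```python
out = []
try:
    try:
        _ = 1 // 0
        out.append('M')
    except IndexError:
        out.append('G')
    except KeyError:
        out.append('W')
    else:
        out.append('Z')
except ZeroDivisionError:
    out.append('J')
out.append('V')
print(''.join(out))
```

Execution trace: 'J' (outer except ZeroDivisionError) → 'V' (after the try/except). Output: JV

Answer: JV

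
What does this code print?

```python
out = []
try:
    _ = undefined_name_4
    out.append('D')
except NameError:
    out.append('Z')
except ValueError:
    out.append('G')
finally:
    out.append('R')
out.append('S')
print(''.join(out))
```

Execution trace: 'Z' (except NameError) → 'R' (finally) → 'S' (after the try/except). Output: ZRS

Answer: ZRS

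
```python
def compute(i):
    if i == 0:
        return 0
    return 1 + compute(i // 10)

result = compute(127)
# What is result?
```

Count of digits of 127: 3

Answer: 3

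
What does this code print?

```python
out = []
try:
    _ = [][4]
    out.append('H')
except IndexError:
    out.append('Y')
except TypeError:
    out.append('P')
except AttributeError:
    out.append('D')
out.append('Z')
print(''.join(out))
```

Execution trace: 'Y' (except IndexError) → 'Z' (after the try/except). Output: YZ

Answer: YZ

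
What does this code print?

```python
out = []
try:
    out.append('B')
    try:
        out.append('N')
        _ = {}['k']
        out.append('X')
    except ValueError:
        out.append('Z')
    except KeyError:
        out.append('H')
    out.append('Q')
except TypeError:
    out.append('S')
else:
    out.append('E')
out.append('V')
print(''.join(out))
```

Execution trace: 'B' (try body) → 'N' (inner try body) → 'H' (inner except KeyError) → 'Q' (try body, no exception) → 'E' (else) → 'V' (after the try/except). Output: BNHQEV

Answer: BNHQEV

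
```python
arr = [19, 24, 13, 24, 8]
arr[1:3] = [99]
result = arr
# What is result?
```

Trace:
`arr = [19, 24, 13, 24, 8]` → arr = [19, 24, 13, 24, 8]
`arr[1:3] = [99]` → arr = [19, 99, 24, 8]
`result = arr` → result = [19, 99, 24, 8]
So result = [19, 99, 24, 8]

Answer: [19, 99, 24, 8]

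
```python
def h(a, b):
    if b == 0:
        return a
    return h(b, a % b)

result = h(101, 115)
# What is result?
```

h(101, 115) -> h(115, 101) -> h(101, 14) -> h(14, 3) -> h(3, 2) -> h(2, 1) -> h(1, 0) -> 1

Answer: 1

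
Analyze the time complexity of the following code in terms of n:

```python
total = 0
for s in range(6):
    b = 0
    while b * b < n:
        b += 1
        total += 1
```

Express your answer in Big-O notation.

Each loop level contributes: 1 × √n. Multiplying the contributions gives O(√n).

Answer: O(√n)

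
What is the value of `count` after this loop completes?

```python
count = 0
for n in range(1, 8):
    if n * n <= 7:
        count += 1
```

Count numbers where n² ≤ 7
`count` takes the values: 0 → 1 → 2

Answer: 2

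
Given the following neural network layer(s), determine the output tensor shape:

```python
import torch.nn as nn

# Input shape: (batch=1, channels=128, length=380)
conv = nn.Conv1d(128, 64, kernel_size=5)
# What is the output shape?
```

Input: (1, 128, 380) -> Output: (1, 64, 376)

Answer: (1, 64, 376)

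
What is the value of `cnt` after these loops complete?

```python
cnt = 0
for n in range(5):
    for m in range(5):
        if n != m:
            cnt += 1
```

5² - 5 (exclude diagonal)
`cnt` takes the values: 0 → 1 → 2 → 3 → 4 → 5 → 6 → 7 → 8 → 9 → 10 → 11 → 12 → 13 → 14 → 15 → 16 → 17 → 18 → 19 → 20

Answer: 20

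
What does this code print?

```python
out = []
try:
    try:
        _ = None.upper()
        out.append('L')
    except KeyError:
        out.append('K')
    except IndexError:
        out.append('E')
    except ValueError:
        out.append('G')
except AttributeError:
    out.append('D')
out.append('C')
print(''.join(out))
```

Execution trace: 'D' (outer except AttributeError) → 'C' (after the try/except). Output: DC

Answer: DC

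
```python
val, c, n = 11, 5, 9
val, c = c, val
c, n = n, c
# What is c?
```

Trace:
`val, c, n = 11, 5, 9` → val = 11; c = 5; n = 9
`val, c = c, val` → val = 5; c = 11
`c, n = n, c` → c = 9; n = 11
So c = 9

Answer: 9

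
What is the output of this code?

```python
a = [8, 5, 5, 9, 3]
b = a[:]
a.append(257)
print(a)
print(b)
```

Key concept: slice [:] creates copy.
Step by step:
`a = [8, 5, 5, 9, 3]` → a = [8, 5, 5, 9, 3]
`b = a[:]` → b = [8, 5, 5, 9, 3]
`a.append(257)` → a = [8, 5, 5, 9, 3, 257]
`print(a)` → prints [8, 5, 5, 9, 3, 257]
`print(b)` → prints [8, 5, 5, 9, 3]

Answer:
[8, 5, 5, 9, 3, 257]
[8, 5, 5, 9, 3]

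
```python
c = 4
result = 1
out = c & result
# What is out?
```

Trace:
`c = 4` → c = 4
`result = 1` → result = 1
`out = c & result` → out = 0
So out = 0

Answer: 0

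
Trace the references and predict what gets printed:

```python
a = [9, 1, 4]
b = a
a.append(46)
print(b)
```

Key concept: basic list aliasing.
Step by step:
`a = [9, 1, 4]` → a = [9, 1, 4]
`b = a` → b = [9, 1, 4] (same object as a)
`a.append(46)` → a = [9, 1, 4, 46] (same object as b); b = [9, 1, 4, 46] (same object as a)
`print(b)` → prints [9, 1, 4, 46]

Answer: [9, 1, 4, 46]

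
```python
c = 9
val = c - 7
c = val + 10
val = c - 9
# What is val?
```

Trace:
`c = 9` → c = 9
`val = c - 7` → val = 2
`c = val + 10` → c = 12
`val = c - 9` → val = 3
So val = 3

Answer: 3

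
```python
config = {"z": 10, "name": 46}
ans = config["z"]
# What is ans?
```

Trace:
`config = {"z": 10, "name": 46}` → config = {'z': 10, 'name': 46}
`ans = config["z"]` → ans = 10
So ans = 10

Answer: 10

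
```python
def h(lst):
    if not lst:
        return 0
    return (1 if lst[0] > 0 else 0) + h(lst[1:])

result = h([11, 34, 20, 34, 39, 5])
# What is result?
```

Count of positive elements in [11, 34, 20, 34, 39, 5] = 6

Answer: 6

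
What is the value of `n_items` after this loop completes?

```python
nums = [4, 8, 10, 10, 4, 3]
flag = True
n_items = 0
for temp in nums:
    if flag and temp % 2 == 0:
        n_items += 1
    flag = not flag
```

Count even values at even positions
`n_items` takes the values: 0 → 1 → 2 → 3

Answer: 3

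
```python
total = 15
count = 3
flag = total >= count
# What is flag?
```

Trace:
`total = 15` → total = 15
`count = 3` → count = 3
`flag = total >= count` → flag = True
So flag = True

Answer: True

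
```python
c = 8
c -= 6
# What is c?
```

Trace:
`c = 8` → c = 8
`c -= 6` → c = 2
So c = 2

Answer: 2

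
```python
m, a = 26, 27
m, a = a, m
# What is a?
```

Trace:
`m, a = 26, 27` → m = 26; a = 27
`m, a = a, m` → m = 27; a = 26
So a = 26

Answer: 26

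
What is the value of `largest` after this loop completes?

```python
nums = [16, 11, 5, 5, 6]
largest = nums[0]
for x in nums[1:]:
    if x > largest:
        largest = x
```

Maximum of [16, 11, 5, 5, 6]
`largest` takes the values: 16

Answer: 16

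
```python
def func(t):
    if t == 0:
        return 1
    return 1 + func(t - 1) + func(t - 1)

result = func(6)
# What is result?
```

func(t) = 1 + 2·func(t-1), func(0)=1. Closed form: (1+1)·2^6 - 1 = 127.

Answer: 127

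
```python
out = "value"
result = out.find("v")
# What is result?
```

Trace:
`out = "value"` → out = 'value'
`result = out.find("v")` → result = 0
So result = 0

Answer: 0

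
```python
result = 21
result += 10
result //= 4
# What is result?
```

Trace:
`result = 21` → result = 21
`result += 10` → result = 31
`result //= 4` → result = 7
So result = 7

Answer: 7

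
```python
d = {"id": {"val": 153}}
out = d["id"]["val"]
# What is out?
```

Trace:
`d = {"id": {"val": 153}}` → d = {'id': {'val': 153}}
`out = d["id"]["val"]` → out = 153
So out = 153

Answer: 153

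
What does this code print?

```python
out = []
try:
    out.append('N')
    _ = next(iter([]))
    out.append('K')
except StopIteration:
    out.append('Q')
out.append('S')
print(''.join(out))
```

Execution trace: 'N' (try body) → 'Q' (except StopIteration) → 'S' (after the try/except). Output: NQS

Answer: NQS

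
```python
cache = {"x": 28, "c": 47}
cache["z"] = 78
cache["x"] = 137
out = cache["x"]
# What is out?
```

Trace:
`cache = {"x": 28, "c": 47}` → cache = {'x': 28, 'c': 47}
`cache["z"] = 78` → cache = {'x': 28, 'c': 47, 'z': 78}
`cache["x"] = 137` → cache = {'x': 137, 'c': 47, 'z': 78}
`out = cache["x"]` → out = 137
So out = 137

Answer: 137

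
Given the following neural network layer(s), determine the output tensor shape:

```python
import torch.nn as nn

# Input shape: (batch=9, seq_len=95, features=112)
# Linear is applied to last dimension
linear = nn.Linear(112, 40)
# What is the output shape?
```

Input: (9, 95, 112) -> Output: (9, 95, 40)

Answer: (9, 95, 40)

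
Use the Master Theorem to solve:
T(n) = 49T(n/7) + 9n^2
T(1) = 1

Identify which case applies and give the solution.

a=49, b=7, f(n)=9n^2. log_7(49) = 2. Since c=2 = 2, Case 2 applies: T(n) = Θ(n^log_b(a) · log n) = O(n^2 log n).

Answer: O(n^2 log n) - Case 2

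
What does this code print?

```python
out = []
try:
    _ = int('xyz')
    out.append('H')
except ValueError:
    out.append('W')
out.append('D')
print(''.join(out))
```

Execution trace: 'W' (except ValueError) → 'D' (after the try/except). Output: WD

Answer: WD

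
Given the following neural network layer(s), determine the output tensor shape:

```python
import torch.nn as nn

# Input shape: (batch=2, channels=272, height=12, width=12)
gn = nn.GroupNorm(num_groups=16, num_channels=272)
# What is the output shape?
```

Input: (2, 272, 12, 12) -> Output: (2, 272, 12, 12)

Answer: (2, 272, 12, 12)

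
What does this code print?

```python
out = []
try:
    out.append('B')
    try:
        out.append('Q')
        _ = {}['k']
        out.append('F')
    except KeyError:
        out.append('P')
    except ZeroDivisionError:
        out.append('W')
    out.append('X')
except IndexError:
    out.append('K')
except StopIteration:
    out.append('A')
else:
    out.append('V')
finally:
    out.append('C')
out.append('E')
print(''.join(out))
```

Execution trace: 'B' (try body) → 'Q' (inner try body) → 'P' (inner except KeyError) → 'X' (try body, no exception) → 'V' (else) → 'C' (finally) → 'E' (after the try/except). Output: BQPXVCE

Answer: BQPXVCE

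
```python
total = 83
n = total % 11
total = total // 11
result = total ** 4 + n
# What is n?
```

Trace:
`total = 83` → total = 83
`n = total % 11` → n = 6
`total = total // 11` → total = 7
`result = total ** 4 + n` → result = 2407
So n = 6

Answer: 6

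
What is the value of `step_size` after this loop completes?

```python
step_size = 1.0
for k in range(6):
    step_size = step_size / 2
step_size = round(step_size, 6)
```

Halving LR 6 times: 1 / 2^6
`step_size` takes the values: 1.0 → 0.5 → 0.25 → 0.125 → 0.0625 → 0.03125 → 0.015625

Answer: 0.015625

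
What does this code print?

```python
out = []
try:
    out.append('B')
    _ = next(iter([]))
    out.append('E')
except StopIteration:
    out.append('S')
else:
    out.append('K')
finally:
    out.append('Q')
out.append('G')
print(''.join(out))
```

Execution trace: 'B' (try body) → 'S' (except StopIteration) → 'Q' (finally) → 'G' (after the try/except). Output: BSQG

Answer: BSQG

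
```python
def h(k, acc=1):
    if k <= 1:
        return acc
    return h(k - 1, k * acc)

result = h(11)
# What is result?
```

Accumulator trace (n, acc): (11, 1) -> (10, 11) -> (9, 110) -> (8, 990) -> (7, 7920) -> (6, 55440) -> (5, 332640) -> (4, 1663200) -> (3, 6652800) -> (2, 19958400) -> (1, 39916800) -> return 39916800

Answer: 39916800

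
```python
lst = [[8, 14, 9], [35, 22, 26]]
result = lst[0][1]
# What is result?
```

Trace:
`lst = [[8, 14, 9], [35, 22, 26]]` → lst = [[8, 14, 9], [35, 22, 26]]
`result = lst[0][1]` → result = 14
So result = 14

Answer: 14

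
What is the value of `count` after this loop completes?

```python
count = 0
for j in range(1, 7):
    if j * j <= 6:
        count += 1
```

Count numbers where j² ≤ 6
`count` takes the values: 0 → 1 → 2

Answer: 2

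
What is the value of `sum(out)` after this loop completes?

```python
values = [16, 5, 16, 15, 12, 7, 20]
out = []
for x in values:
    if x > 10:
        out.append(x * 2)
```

Sum of doubled values > 10
`out` takes the values: [] → [32] → [32, 32] → [32, 32, 30] → [32, 32, 30, 24] → [32, 32, 30, 24, 40]
So `sum(out)` = 158

Answer: 158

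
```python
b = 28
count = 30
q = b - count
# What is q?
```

Trace:
`b = 28` → b = 28
`count = 30` → count = 30
`q = b - count` → q = -2
So q = -2

Answer: -2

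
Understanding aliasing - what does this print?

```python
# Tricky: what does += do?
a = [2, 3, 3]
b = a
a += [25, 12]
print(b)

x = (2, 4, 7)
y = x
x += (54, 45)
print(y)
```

Key concept: += behavior differs for mutable vs immutable.
Step by step:
`a = [2, 3, 3]` → a = [2, 3, 3]
`b = a` → b = [2, 3, 3] (same object as a)
`a += [25, 12]` → a = [2, 3, 3, 25, 12] (same object as b); b = [2, 3, 3, 25, 12] (same object as a)
`print(b)` → prints [2, 3, 3, 25, 12]
`x = (2, 4, 7)` → x = (2, 4, 7)
`y = x` → y = (2, 4, 7)
`x += (54, 45)` → x = (2, 4, 7, 54, 45)
`print(y)` → prints (2, 4, 7)

Answer:
[2, 3, 3, 25, 12]
(2, 4, 7)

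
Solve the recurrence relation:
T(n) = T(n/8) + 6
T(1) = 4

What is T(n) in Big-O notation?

Each step divides n by 8 and adds 6. After log_8(n) steps we reach T(1)=4. So T(n) = 6·log_8(n) + 4 = O(log n).

Answer: O(log n)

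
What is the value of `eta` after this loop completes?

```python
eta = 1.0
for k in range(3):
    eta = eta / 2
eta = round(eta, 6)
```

Halving LR 3 times: 1 / 2^3
`eta` takes the values: 1.0 → 0.5 → 0.25 → 0.125

Answer: 0.125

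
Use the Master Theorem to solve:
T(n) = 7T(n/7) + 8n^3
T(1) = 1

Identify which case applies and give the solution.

a=7, b=7, f(n)=8n^3. log_7(7) = 1. Since c=3 > 1 and the regularity condition holds (7(n/7)^3 = (7/7^3)n^3 with 7/7^3 < 1), Case 3 applies: T(n) = Θ(f(n)) = O(n^3).

Answer: O(n^3) - Case 3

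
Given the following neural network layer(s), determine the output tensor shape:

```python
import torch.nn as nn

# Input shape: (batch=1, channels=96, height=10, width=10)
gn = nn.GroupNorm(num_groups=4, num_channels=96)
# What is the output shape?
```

Input: (1, 96, 10, 10) -> Output: (1, 96, 10, 10)

Answer: (1, 96, 10, 10)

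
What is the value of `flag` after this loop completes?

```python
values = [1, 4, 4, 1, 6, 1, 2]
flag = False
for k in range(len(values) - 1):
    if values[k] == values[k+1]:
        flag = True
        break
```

Check consecutive duplicates in [1, 4, 4, 1, 6, 1, 2]
`flag` takes the values: False → True

Answer: True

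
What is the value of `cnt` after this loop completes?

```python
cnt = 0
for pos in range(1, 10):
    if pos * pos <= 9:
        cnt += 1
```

Count numbers where pos² ≤ 9
`cnt` takes the values: 0 → 1 → 2 → 3

Answer: 3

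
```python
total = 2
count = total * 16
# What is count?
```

Trace:
`total = 2` → total = 2
`count = total * 16` → count = 32
So count = 32

Answer: 32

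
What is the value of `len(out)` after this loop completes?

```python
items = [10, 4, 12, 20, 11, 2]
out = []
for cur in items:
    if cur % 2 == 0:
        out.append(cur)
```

Count even numbers in [10, 4, 12, 20, 11, 2]
`out` takes the values: [] → [10] → [10, 4] → [10, 4, 12] → [10, 4, 12, 20] → [10, 4, 12, 20, 2]
So `len(out)` = 5

Answer: 5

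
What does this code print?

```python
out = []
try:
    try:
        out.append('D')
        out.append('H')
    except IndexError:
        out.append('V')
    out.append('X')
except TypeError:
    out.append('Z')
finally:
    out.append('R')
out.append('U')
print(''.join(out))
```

Execution trace: 'D' (inner try body) → 'H' (inner try body, no exception) → 'X' (try body, no exception) → 'R' (finally) → 'U' (after the try/except). Output: DHXRU

Answer: DHXRU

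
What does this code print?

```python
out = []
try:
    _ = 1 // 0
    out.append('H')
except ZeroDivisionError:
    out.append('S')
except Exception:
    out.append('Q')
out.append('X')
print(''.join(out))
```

Execution trace: 'S' (except ZeroDivisionError) → 'X' (after the try/except). Output: SX

Answer: SX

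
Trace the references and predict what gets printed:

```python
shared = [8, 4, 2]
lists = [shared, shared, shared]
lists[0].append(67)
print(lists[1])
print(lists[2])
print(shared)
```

Key concept: list of same reference.
Step by step:
`shared = [8, 4, 2]` → shared = [8, 4, 2]
`lists = [shared, shared, shared]` → lists = [[8, 4, 2], [8, 4, 2], [8, 4, 2]]
`lists[0].append(67)` → shared = [8, 4, 2, 67]; lists = [[8, 4, 2, 67], [8, 4, 2, 67], [8, 4, 2, 67]]
`print(lists[1])` → prints [8, 4, 2, 67]
`print(lists[2])` → prints [8, 4, 2, 67]
`print(shared)` → prints [8, 4, 2, 67]

Answer:
[8, 4, 2, 67]
[8, 4, 2, 67]
[8, 4, 2, 67]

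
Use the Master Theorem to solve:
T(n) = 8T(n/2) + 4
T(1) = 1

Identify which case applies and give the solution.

a=8, b=2, f(n)=4. log_2(8) = 3. Since c=0 < 3, Case 1 applies: T(n) = Θ(n^log_b(a)) = O(n^3).

Answer: O(n^3) - Case 1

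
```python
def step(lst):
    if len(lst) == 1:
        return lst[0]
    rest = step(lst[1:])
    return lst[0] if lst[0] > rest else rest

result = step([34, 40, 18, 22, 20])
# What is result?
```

Recursive max over [34, 40, 18, 22, 20] = 40

Answer: 40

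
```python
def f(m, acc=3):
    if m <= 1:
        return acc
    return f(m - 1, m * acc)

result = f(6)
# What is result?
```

Accumulator trace (n, acc): (6, 3) -> (5, 18) -> (4, 90) -> (3, 360) -> (2, 1080) -> (1, 2160) -> return 2160

Answer: 2160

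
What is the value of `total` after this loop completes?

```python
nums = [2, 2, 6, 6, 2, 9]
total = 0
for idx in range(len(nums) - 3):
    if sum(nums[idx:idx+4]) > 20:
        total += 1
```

Count windows with sum > 20
`total` takes the values: 0 → 1

Answer: 1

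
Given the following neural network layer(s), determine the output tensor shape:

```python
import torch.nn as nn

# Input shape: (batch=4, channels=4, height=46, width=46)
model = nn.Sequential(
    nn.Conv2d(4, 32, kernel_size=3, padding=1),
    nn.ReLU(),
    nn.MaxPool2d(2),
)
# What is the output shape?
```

Input: (4, 4, 46, 46) -> after Conv2d: (4, 32, 46, 46) -> after ReLU: (4, 32, 46, 46) -> Output: (4, 32, 23, 23)

Answer: (4, 32, 23, 23)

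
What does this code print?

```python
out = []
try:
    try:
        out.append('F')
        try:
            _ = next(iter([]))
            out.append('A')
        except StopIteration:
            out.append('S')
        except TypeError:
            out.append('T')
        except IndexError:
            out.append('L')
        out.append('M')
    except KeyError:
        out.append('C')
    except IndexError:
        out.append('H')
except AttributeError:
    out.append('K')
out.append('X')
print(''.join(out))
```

Execution trace: 'F' (try body) → 'S' (inner except StopIteration) → 'M' (try body, no exception) → 'X' (after the try/except). Output: FSMX

Answer: FSMX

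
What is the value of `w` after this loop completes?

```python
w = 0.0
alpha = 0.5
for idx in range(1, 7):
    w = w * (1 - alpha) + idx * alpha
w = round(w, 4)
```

Moving average with lr=0.5
`w` takes the values: 0.0 → 0.5 → 1.25 → 2.125 → 3.0625 → 4.03125 → 5.015625 → 5.0156

Answer: 5.0156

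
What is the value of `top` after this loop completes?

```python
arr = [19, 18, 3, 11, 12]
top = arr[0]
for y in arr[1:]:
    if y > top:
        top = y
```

Maximum of [19, 18, 3, 11, 12]
`top` takes the values: 19

Answer: 19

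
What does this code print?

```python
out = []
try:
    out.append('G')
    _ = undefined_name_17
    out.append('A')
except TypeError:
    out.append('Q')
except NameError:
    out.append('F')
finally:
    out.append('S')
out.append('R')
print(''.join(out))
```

Execution trace: 'G' (try body) → 'F' (except NameError) → 'S' (finally) → 'R' (after the try/except). Output: GFSR

Answer: GFSR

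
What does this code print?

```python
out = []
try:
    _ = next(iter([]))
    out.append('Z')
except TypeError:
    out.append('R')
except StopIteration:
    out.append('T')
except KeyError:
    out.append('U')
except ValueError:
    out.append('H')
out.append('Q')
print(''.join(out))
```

Execution trace: 'T' (except StopIteration) → 'Q' (after the try/except). Output: TQ

Answer: TQ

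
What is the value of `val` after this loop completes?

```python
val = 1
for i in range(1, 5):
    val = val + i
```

Start at 1, add 1 through 4
`val` takes the values: 1 → 2 → 4 → 7 → 11

Answer: 11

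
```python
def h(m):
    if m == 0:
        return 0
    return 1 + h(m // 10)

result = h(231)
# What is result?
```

Count of digits of 231: 3

Answer: 3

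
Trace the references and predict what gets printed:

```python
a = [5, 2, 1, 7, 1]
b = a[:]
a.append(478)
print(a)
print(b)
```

Key concept: slice [:] creates copy.
Step by step:
`a = [5, 2, 1, 7, 1]` → a = [5, 2, 1, 7, 1]
`b = a[:]` → b = [5, 2, 1, 7, 1]
`a.append(478)` → a = [5, 2, 1, 7, 1, 478]
`print(a)` → prints [5, 2, 1, 7, 1, 478]
`print(b)` → prints [5, 2, 1, 7, 1]

Answer:
[5, 2, 1, 7, 1, 478]
[5, 2, 1, 7, 1]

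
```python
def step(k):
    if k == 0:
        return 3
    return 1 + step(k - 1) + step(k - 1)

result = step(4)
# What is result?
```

step(k) = 1 + 2·step(k-1), step(0)=3. Closed form: (3+1)·2^4 - 1 = 63.

Answer: 63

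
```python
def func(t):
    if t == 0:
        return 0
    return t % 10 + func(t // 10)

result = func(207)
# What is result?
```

Sum of digits of 207: 7 + 0 + 2 = 9

Answer: 9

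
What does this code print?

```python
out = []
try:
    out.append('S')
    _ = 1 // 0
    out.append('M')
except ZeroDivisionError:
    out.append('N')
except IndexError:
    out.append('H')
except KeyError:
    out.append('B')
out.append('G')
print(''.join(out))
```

Execution trace: 'S' (try body) → 'N' (except ZeroDivisionError) → 'G' (after the try/except). Output: SNG

Answer: SNG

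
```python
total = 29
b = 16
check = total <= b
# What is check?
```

Trace:
`total = 29` → total = 29
`b = 16` → b = 16
`check = total <= b` → check = False
So check = False

Answer: False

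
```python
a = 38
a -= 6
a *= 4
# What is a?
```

Trace:
`a = 38` → a = 38
`a -= 6` → a = 32
`a *= 4` → a = 128
So a = 128

Answer: 128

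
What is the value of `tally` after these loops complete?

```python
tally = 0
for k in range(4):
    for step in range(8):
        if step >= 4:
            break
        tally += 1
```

Inner breaks at 4, outer runs 4 times
`tally` takes the values: 0 → 1 → 2 → 3 → 4 → 5 → 6 → 7 → 8 → 9 → 10 → 11 → 12 → 13 → 14 → 15 → 16

Answer: 16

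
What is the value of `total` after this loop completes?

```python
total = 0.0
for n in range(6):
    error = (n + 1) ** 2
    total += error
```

Sum of squared losses 1² + 2² + ... + 6²
`total` takes the values: 0.0 → 1.0 → 5.0 → 14.0 → 30.0 → 55.0 → 91.0

Answer: 91.0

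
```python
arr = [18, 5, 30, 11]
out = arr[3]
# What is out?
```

Trace:
`arr = [18, 5, 30, 11]` → arr = [18, 5, 30, 11]
`out = arr[3]` → out = 11
So out = 11

Answer: 11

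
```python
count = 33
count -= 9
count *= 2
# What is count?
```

Trace:
`count = 33` → count = 33
`count -= 9` → count = 24
`count *= 2` → count = 48
So count = 48

Answer: 48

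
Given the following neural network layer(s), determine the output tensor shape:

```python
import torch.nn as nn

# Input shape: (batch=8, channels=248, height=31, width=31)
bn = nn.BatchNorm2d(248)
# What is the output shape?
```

Input: (8, 248, 31, 31) -> Output: (8, 248, 31, 31)

Answer: (8, 248, 31, 31)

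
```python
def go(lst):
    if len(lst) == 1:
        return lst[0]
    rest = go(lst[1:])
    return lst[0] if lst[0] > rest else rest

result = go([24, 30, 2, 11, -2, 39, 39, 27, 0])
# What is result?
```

Recursive max over [24, 30, 2, 11, -2, 39, 39, 27, 0] = 39

Answer: 39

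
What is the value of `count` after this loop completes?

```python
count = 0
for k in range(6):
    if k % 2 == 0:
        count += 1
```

Count numbers divisible by 2 in range(6)
`count` takes the values: 0 → 1 → 2 → 3

Answer: 3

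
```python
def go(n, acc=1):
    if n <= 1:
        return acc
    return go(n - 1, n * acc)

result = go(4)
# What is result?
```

Accumulator trace (n, acc): (4, 1) -> (3, 4) -> (2, 12) -> (1, 24) -> return 24

Answer: 24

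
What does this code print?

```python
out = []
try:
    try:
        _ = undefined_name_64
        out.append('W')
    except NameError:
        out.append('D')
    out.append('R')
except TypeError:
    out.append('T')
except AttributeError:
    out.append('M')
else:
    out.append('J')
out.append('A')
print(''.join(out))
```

Execution trace: 'D' (inner except NameError) → 'R' (try body, no exception) → 'J' (else) → 'A' (after the try/except). Output: DRJA

Answer: DRJA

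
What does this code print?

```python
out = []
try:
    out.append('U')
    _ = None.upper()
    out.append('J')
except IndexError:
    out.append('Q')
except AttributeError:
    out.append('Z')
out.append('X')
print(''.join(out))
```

Execution trace: 'U' (try body) → 'Z' (except AttributeError) → 'X' (after the try/except). Output: UZX

Answer: UZX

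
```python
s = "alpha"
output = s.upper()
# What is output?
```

Trace:
`s = "alpha"` → s = 'alpha'
`output = s.upper()` → output = 'ALPHA'
So output = 'ALPHA'

Answer: 'ALPHA'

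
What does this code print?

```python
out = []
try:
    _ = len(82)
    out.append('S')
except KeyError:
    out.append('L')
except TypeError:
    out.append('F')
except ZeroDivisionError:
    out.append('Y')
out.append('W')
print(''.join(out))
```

Execution trace: 'F' (except TypeError) → 'W' (after the try/except). Output: FW

Answer: FW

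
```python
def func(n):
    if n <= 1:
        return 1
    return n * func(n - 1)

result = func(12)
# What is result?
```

func(12) = 12 * 11 * 10 * 9 * 8 * 7 * 6 * 5 * 4 * 3 * 2 * 1 = 479001600

Answer: 479001600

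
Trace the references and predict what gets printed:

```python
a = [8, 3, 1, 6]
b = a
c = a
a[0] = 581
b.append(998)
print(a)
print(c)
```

Key concept: multiple aliases.
Step by step:
`a = [8, 3, 1, 6]` → a = [8, 3, 1, 6]
`b = a` → b = [8, 3, 1, 6] (same object as a)
`c = a` → c = [8, 3, 1, 6] (same object as a, b)
`a[0] = 581` → a = [581, 3, 1, 6] (same object as b, c); b = [581, 3, 1, 6] (same object as a, c); c = [581, 3, 1, 6] (same object as a, b)
`b.append(998)` → a = [581, 3, 1, 6, 998] (same object as b, c); b = [581, 3, 1, 6, 998] (same object as a, c); c = [581, 3, 1, 6, 998] (same object as a, b)
`print(a)` → prints [581, 3, 1, 6, 998]
`print(c)` → prints [581, 3, 1, 6, 998]

Answer:
[581, 3, 1, 6, 998]
[581, 3, 1, 6, 998]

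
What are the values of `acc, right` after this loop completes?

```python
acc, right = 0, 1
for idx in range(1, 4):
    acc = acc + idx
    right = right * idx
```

Sum and factorial of 1 to 3
`acc, right` takes the values: (0, 1) → (1, 1) → (3, 1) → (3, 2) → (6, 2) → (6, 6)

Answer: 6, 6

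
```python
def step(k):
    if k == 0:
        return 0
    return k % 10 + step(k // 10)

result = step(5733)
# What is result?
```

Sum of digits of 5733: 3 + 3 + 7 + 5 = 18

Answer: 18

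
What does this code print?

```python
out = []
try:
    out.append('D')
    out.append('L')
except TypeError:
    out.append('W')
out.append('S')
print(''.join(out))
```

Execution trace: 'D' (try body) → 'L' (try body, no exception) → 'S' (after the try/except). Output: DLS

Answer: DLS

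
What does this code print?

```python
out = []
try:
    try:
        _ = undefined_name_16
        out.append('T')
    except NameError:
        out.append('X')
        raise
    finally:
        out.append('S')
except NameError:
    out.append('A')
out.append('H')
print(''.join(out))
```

Execution trace: 'X' (inner except NameError) → 'S' (inner finally) → 'A' (outer except NameError) → 'H' (after the try/except). Output: XSAH

Answer: XSAH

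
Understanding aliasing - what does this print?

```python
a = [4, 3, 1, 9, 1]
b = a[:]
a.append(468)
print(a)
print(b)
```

Key concept: slice [:] creates copy.
Step by step:
`a = [4, 3, 1, 9, 1]` → a = [4, 3, 1, 9, 1]
`b = a[:]` → b = [4, 3, 1, 9, 1]
`a.append(468)` → a = [4, 3, 1, 9, 1, 468]
`print(a)` → prints [4, 3, 1, 9, 1, 468]
`print(b)` → prints [4, 3, 1, 9, 1]

Answer:
[4, 3, 1, 9, 1, 468]
[4, 3, 1, 9, 1]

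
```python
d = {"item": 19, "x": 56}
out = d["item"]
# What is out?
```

Trace:
`d = {"item": 19, "x": 56}` → d = {'item': 19, 'x': 56}
`out = d["item"]` → out = 19
So out = 19

Answer: 19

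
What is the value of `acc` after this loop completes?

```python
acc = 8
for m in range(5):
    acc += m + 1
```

Start at 8, add 1 to 5 = 23
`acc` takes the values: 8 → 9 → 11 → 14 → 18 → 23

Answer: 23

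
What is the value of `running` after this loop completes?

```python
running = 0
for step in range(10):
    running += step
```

Sum of 0 to 9 = 45
`running` takes the values: 0 → 1 → 3 → 6 → 10 → 15 → 21 → 28 → 36 → 45

Answer: 45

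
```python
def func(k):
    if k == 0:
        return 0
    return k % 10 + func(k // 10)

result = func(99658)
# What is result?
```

Sum of digits of 99658: 8 + 5 + 6 + 9 + 9 = 37

Answer: 37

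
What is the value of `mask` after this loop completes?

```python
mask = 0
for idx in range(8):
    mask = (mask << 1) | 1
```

Build 8 consecutive 1-bits: 0b11111111
`mask` takes the values: 0 → 1 → 3 → 7 → 15 → 31 → 63 → 127 → 255

Answer: 255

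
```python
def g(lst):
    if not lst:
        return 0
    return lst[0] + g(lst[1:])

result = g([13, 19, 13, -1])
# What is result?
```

13 + 19 + 13 + (-1) + 0 = 44

Answer: 44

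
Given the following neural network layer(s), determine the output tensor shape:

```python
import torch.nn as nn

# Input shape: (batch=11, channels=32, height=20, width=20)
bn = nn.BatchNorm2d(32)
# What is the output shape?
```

Input: (11, 32, 20, 20) -> Output: (11, 32, 20, 20)

Answer: (11, 32, 20, 20)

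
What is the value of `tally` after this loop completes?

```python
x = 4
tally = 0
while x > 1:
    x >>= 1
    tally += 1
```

Count right shifts until 1
`tally` takes the values: 0 → 1 → 2

Answer: 2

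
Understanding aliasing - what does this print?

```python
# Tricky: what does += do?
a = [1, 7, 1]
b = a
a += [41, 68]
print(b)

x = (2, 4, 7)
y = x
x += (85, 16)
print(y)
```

Key concept: += behavior differs for mutable vs immutable.
Step by step:
`a = [1, 7, 1]` → a = [1, 7, 1]
`b = a` → b = [1, 7, 1] (same object as a)
`a += [41, 68]` → a = [1, 7, 1, 41, 68] (same object as b); b = [1, 7, 1, 41, 68] (same object as a)
`print(b)` → prints [1, 7, 1, 41, 68]
`x = (2, 4, 7)` → x = (2, 4, 7)
`y = x` → y = (2, 4, 7)
`x += (85, 16)` → x = (2, 4, 7, 85, 16)
`print(y)` → prints (2, 4, 7)

Answer:
[1, 7, 1, 41, 68]
(2, 4, 7)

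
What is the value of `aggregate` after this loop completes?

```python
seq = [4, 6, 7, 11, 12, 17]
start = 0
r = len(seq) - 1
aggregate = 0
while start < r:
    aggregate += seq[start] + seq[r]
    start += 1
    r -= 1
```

Sum of pairs from ends
`aggregate` takes the values: 0 → 21 → 39 → 57

Answer: 57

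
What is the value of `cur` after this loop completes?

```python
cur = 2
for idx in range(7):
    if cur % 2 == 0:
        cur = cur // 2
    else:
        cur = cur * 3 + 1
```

Collatz-style transformation from 2
`cur` takes the values: 2 → 1 → 4 → 2 → 1 → 4 → 2 → 1

Answer: 1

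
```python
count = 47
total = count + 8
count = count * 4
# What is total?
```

Trace:
`count = 47` → count = 47
`total = count + 8` → total = 55
`count = count * 4` → count = 188
So total = 55

Answer: 55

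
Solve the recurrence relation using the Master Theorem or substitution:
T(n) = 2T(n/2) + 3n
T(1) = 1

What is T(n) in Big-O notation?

By Master Theorem: a=2, b=2, f(n)=3n. Since log_2(2) = 1 and f(n) = Θ(n^1), Case 2 applies. T(n) = O(n log n).

Answer: O(n log n)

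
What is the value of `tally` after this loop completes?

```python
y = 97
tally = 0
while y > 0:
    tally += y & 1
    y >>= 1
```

Count set bits in 97 (binary: 0b1100001)
`tally` takes the values: 0 → 1 → 2 → 3

Answer: 3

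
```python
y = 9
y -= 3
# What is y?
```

Trace:
`y = 9` → y = 9
`y -= 3` → y = 6
So y = 6

Answer: 6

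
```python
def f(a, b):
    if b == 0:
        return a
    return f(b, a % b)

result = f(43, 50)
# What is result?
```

f(43, 50) -> f(50, 43) -> f(43, 7) -> f(7, 1) -> f(1, 0) -> 1

Answer: 1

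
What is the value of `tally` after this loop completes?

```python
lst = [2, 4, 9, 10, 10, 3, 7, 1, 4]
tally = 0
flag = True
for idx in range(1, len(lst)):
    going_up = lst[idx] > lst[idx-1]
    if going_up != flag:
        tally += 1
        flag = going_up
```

Count direction changes in [2, 4, 9, 10, 10, 3, 7, 1, 4]
`tally` takes the values: 0 → 1 → 2 → 3 → 4

Answer: 4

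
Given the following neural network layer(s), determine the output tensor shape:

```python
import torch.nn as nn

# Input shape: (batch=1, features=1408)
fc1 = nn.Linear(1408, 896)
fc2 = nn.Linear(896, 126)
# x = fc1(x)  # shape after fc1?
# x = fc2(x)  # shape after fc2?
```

Input: (1, 1408) -> after fc1: (1, 896) -> Output: (1, 126)

Answer: (1, 126)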